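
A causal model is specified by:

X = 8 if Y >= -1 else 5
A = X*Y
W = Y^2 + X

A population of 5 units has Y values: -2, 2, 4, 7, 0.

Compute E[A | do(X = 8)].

do(X=8) breaks X's dependence on Y. With X=8 fixed, A across the units is -16, 16, 32, 56, 0, mean 17.6.

17.6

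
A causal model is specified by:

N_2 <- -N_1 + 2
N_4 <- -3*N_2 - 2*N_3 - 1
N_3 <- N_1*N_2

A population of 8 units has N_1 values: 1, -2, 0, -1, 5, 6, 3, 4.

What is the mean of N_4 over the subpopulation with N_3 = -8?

12

Observing N_3=-8 restricts to units where N_3's equation naturally yields -8: N_1 ∈ {-2, 4}. In that subpopulation N_4 = 3, 21, mean 12.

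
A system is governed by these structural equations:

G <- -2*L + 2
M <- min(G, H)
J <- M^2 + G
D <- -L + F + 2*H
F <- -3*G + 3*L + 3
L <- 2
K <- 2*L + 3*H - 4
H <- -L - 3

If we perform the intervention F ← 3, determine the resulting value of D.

The intervention breaks the incoming arrows to F: F <- -3*G + 3*L + 3 no longer applies, and F = 3.
H = -L - 3  [with L=2]  = -5
D = -L + F + 2*H  [with L=2, F=3, H=-5]  = -9

-9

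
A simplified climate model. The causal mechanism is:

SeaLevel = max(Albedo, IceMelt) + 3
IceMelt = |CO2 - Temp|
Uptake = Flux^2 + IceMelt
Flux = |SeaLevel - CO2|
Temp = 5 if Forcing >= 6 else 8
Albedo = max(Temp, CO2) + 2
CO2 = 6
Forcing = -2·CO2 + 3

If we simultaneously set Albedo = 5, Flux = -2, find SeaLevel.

8

Under do(Albedo = 5, Flux = -2), each intervened variable's structural equation is replaced by its fixed value.
Forcing = -2·CO2 + 3  [with CO2=6]  = -9
Temp = 5 if Forcing >= 6 else 8  [with Forcing=-9]  = 8
IceMelt = |CO2 - Temp|  [with CO2=6, Temp=8]  = 2
SeaLevel = max(Albedo, IceMelt) + 3  [with Albedo=5, IceMelt=2]  = 8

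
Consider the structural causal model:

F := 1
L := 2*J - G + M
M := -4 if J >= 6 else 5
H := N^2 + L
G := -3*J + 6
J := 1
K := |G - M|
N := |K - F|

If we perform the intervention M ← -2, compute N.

The intervention breaks the incoming arrows to M: M := -4 if J >= 6 else 5 no longer applies, and M = -2.
G = -3*J + 6  [with J=1]  = 3
K = |G - M|  [with G=3, M=-2]  = 5
N = |K - F|  [with K=5, F=1]  = 4

4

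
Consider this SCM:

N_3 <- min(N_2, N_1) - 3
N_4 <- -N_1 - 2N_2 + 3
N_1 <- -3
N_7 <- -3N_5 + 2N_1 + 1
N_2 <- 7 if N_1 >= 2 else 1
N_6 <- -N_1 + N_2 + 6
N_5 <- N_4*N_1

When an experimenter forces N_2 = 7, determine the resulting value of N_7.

-77

Under do(N_2=7), the mechanism N_2 <- 7 if N_1 >= 2 else 1 is discarded; N_2 is fixed at 7.
N_4 = -N_1 - 2N_2 + 3  [with N_1=-3, N_2=7]  = -8
N_5 = N_4*N_1  [with N_4=-8, N_1=-3]  = 24
N_7 = -3N_5 + 2N_1 + 1  [with N_5=24, N_1=-3]  = -77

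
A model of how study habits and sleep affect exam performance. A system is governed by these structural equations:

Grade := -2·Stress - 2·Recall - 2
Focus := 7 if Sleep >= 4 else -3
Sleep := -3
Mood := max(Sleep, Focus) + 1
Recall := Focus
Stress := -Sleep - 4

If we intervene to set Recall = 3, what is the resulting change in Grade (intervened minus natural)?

-12

The intervention breaks the incoming arrows to Recall: Recall := Focus no longer applies, and Recall = 3.
Stress = -Sleep - 4  [with Sleep=-3]  = -1
Grade = -2·Stress - 2·Recall - 2  [with Stress=-1, Recall=3]  = -6
Without intervention: Stress = -Sleep - 4  [with Sleep=-3]  = -1; Focus = 7 if Sleep >= 4 else -3  [with Sleep=-3]  = -3; Recall = Focus  [with Focus=-3]  = -3; Grade = -2·Stress - 2·Recall - 2  [with Stress=-1, Recall=-3]  = 6.
Change = -6 − 6 = -12.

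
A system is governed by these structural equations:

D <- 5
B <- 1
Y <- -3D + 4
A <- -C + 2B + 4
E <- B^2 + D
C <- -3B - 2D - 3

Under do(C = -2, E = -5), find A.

8

The joint intervention fixes C = -2, E = -5, removing each variable's own equation.
A = -C + 2B + 4  [with C=-2, B=1]  = 8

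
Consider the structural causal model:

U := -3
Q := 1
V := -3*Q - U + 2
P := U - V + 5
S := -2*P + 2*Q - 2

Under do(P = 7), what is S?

Intervening sets P = 7 and removes its equation (P := U - V + 5).
S = -2*P + 2*Q - 2  [with P=7, Q=1]  = -14

-14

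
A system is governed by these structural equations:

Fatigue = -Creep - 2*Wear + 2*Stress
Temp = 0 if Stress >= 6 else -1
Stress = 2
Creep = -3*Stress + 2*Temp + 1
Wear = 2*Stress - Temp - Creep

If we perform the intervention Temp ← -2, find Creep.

-9

The intervention breaks the incoming arrows to Temp: Temp = 0 if Stress >= 6 else -1 no longer applies, and Temp = -2.
Creep = -3*Stress + 2*Temp + 1  [with Stress=2, Temp=-2]  = -9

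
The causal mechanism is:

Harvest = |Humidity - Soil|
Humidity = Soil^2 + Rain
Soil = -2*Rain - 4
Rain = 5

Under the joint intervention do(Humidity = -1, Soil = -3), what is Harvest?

The joint intervention fixes Humidity = -1, Soil = -3, removing each variable's own equation.
Harvest = |Humidity - Soil|  [with Humidity=-1, Soil=-3]  = 2

2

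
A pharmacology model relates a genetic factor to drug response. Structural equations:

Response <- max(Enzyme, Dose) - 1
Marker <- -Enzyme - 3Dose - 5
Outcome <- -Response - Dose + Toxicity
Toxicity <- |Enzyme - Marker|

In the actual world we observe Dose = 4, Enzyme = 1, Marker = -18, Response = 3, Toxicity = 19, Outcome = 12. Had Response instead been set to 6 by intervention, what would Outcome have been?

9

Under do(Response=6), the mechanism Response <- max(Enzyme, Dose) - 1 is discarded; Response is fixed at 6.
Marker = -Enzyme - 3Dose - 5  [with Enzyme=1, Dose=4]  = -18
Toxicity = |Enzyme - Marker|  [with Enzyme=1, Marker=-18]  = 19
Outcome = -Response - Dose + Toxicity  [with Response=6, Dose=4, Toxicity=19]  = 9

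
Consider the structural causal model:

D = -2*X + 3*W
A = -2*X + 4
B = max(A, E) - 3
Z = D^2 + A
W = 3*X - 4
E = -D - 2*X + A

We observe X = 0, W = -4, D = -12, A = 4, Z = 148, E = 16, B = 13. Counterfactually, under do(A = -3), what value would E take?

9

Under do(A=-3), the mechanism A = -2*X + 4 is discarded; A is fixed at -3.
W = 3*X - 4  [with X=0]  = -4
D = -2*X + 3*W  [with X=0, W=-4]  = -12
E = -D - 2*X + A  [with D=-12, X=0, A=-3]  = 9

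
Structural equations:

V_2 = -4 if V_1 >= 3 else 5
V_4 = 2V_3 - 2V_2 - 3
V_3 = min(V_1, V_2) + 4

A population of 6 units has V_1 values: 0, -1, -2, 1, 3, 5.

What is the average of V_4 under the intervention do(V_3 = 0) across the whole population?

-7

Every unit gets V_3=0 under the intervention. V_4 values become -13, -13, -13, -13, 5, 5; E[V_4|do(V_3=0)] = -7.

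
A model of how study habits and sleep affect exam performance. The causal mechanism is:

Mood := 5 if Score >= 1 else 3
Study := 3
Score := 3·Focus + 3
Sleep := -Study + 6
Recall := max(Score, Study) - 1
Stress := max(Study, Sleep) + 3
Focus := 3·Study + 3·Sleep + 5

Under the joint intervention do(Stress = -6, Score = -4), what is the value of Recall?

Under do(Stress = -6, Score = -4), each intervened variable's structural equation is replaced by its fixed value.
Recall = max(Score, Study) - 1  [with Score=-4, Study=3]  = 2

2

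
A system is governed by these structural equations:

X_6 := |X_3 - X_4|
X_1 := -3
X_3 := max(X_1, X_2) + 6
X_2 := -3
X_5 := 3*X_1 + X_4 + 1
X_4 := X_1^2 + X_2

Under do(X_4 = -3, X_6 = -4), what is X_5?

Setting X_4 = -3, X_6 = -4 by intervention discards those variables' equations.
X_5 = 3*X_1 + X_4 + 1  [with X_1=-3, X_4=-3]  = -11

-11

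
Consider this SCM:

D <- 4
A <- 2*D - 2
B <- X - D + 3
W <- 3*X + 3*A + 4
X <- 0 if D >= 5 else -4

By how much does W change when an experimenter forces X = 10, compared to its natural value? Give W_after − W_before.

42

Under do(X=10), the mechanism X <- 0 if D >= 5 else -4 is discarded; X is fixed at 10.
A = 2*D - 2  [with D=4]  = 6
W = 3*X + 3*A + 4  [with X=10, A=6]  = 52
Without intervention: X = 0 if D >= 5 else -4  [with D=4]  = -4; A = 2*D - 2  [with D=4]  = 6; W = 3*X + 3*A + 4  [with X=-4, A=6]  = 10.
Change = 52 − 10 = 42.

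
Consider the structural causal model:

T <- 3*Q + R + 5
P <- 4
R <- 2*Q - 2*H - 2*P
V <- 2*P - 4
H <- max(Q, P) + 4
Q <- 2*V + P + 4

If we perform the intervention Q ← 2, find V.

4

Under do(Q=2), the mechanism Q <- 2*V + P + 4 is discarded; Q is fixed at 2.
Since V is not a descendant of the intervened variable, it is unaffected.
V = 2*P - 4  [with P=4]  = 4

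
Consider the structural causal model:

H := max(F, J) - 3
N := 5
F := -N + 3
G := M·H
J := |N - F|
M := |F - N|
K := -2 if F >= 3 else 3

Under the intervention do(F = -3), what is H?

5

do(F=-3) replaces the equation F := -N + 3 with the constant F = -3.
J = |N - F|  [with N=5, F=-3]  = 8
H = max(F, J) - 3  [with F=-3, J=8]  = 5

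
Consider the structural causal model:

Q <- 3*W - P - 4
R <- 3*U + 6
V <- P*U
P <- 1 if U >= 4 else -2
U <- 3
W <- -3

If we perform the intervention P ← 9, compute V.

The intervention breaks the incoming arrows to P: P <- 1 if U >= 4 else -2 no longer applies, and P = 9.
V = P*U  [with P=9, U=3]  = 27

27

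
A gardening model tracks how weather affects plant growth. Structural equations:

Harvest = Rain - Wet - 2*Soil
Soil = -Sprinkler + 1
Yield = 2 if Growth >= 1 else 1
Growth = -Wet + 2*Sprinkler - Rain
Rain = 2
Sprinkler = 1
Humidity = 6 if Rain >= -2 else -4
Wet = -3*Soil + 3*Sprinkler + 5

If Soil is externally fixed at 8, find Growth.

16

do(Soil=8) replaces the equation Soil = -Sprinkler + 1 with the constant Soil = 8.
Wet = -3*Soil + 3*Sprinkler + 5  [with Soil=8, Sprinkler=1]  = -16
Growth = -Wet + 2*Sprinkler - Rain  [with Wet=-16, Sprinkler=1, Rain=2]  = 16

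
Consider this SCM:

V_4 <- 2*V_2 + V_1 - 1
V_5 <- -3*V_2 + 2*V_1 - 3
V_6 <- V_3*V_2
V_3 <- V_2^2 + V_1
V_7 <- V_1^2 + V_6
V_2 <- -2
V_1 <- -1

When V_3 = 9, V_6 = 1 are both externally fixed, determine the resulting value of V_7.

2

Under do(V_3 = 9, V_6 = 1), each intervened variable's structural equation is replaced by its fixed value.
V_7 = V_1^2 + V_6  [with V_1=-1, V_6=1]  = 2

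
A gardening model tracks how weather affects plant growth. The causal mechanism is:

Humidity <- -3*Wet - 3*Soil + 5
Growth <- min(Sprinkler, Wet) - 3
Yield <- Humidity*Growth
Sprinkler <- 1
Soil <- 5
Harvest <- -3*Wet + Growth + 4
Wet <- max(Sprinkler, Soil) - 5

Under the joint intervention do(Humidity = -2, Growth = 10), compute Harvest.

14

Setting Humidity = -2, Growth = 10 by intervention discards those variables' equations.
Wet = max(Sprinkler, Soil) - 5  [with Sprinkler=1, Soil=5]  = 0
Harvest = -3*Wet + Growth + 4  [with Wet=0, Growth=10]  = 14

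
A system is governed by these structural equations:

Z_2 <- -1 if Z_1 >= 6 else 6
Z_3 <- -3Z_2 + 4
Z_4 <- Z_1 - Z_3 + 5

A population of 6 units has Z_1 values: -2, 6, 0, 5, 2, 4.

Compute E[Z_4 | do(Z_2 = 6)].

The intervention sets Z_2=6 in all 6 units regardless of Z_1. Recomputing Z_4 per unit gives 17, 25, 19, 24, 21, 23; average 21.5.

21.5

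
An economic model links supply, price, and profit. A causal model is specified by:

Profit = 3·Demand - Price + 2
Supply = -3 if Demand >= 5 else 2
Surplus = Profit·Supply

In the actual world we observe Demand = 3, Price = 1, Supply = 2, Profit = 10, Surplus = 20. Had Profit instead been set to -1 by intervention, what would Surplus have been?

Intervening sets Profit = -1 and removes its equation (Profit = 3·Demand - Price + 2).
Supply = -3 if Demand >= 5 else 2  [with Demand=3]  = 2
Surplus = Profit·Supply  [with Profit=-1, Supply=2]  = -2

-2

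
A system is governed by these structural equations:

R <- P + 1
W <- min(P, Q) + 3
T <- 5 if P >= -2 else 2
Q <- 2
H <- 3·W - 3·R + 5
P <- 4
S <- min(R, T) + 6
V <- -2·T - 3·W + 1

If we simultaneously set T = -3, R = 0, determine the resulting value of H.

Under do(T = -3, R = 0), each intervened variable's structural equation is replaced by its fixed value.
W = min(P, Q) + 3  [with P=4, Q=2]  = 5
H = 3·W - 3·R + 5  [with W=5, R=0]  = 20

20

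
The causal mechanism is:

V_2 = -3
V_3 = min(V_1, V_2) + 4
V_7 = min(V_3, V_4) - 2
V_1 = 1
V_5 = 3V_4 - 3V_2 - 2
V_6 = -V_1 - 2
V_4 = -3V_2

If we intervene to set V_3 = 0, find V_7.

-2

The intervention breaks the incoming arrows to V_3: V_3 = min(V_1, V_2) + 4 no longer applies, and V_3 = 0.
V_4 = -3V_2  [with V_2=-3]  = 9
V_7 = min(V_3, V_4) - 2  [with V_3=0, V_4=9]  = -2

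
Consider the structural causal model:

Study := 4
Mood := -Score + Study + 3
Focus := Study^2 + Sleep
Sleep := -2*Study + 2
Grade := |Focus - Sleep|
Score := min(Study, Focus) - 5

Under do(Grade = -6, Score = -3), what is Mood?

Setting Grade = -6, Score = -3 by intervention discards those variables' equations.
Mood = -Score + Study + 3  [with Score=-3, Study=4]  = 10

10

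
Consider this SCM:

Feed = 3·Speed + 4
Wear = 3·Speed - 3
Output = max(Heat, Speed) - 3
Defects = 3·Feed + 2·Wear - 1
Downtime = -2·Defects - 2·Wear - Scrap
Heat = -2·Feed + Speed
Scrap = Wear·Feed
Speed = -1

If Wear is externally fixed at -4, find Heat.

-3

Under do(Wear=-4), the mechanism Wear = 3·Speed - 3 is discarded; Wear is fixed at -4.
Since Heat is not a descendant of the intervened variable, it is unaffected.
Feed = 3·Speed + 4  [with Speed=-1]  = 1
Heat = -2·Feed + Speed  [with Feed=1, Speed=-1]  = -3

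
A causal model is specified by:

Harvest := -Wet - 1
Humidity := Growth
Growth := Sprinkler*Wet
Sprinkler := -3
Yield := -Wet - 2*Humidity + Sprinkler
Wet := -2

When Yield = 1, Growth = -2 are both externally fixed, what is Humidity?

Under do(Yield = 1, Growth = -2), each intervened variable's structural equation is replaced by its fixed value.
Humidity = Growth  [with Growth=-2]  = -2

-2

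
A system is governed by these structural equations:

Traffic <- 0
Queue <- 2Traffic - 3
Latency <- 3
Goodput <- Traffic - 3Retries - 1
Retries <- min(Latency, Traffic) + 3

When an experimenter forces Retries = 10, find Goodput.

-31

Intervening sets Retries = 10 and removes its equation (Retries <- min(Latency, Traffic) + 3).
Goodput = Traffic - 3Retries - 1  [with Traffic=0, Retries=10]  = -31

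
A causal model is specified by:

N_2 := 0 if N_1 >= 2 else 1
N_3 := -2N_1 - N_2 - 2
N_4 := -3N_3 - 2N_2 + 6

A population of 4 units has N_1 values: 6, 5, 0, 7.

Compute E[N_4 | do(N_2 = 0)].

39

Every unit gets N_2=0 under the intervention. N_4 values become 48, 42, 12, 54; E[N_4|do(N_2=0)] = 39.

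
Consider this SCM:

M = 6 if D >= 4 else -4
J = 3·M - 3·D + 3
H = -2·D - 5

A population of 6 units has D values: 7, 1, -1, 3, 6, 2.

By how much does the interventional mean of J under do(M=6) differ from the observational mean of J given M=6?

The intervention sets M=6 in all 6 units regardless of D. Recomputing J per unit gives 0, 18, 24, 12, 3, 15; average 12.
E[J|M=6] averages over only the 2 units with M=6 (D = 7, 6): J = 0, 3, mean 1.5.
Difference = 12 − 1.5 = 10.5.

10.5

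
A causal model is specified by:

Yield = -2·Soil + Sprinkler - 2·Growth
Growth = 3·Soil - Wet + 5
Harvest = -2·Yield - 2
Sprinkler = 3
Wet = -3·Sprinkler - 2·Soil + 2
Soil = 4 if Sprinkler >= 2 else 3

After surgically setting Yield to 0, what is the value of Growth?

The intervention breaks the incoming arrows to Yield: Yield = -2·Soil + Sprinkler - 2·Growth no longer applies, and Yield = 0.
Since Growth is not a descendant of the intervened variable, it is unaffected.
Soil = 4 if Sprinkler >= 2 else 3  [with Sprinkler=3]  = 4
Wet = -3·Sprinkler - 2·Soil + 2  [with Sprinkler=3, Soil=4]  = -15
Growth = 3·Soil - Wet + 5  [with Soil=4, Wet=-15]  = 32

32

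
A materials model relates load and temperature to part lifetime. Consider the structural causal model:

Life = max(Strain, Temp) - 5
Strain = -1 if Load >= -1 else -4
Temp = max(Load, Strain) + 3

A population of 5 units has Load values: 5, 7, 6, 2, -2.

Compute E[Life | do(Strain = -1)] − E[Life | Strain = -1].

-1.2

The intervention sets Strain=-1 in all 5 units regardless of Load. Recomputing Life per unit gives 3, 5, 4, 0, -3; average 1.8.
Conditioning on Strain=-1 selects the 4 unit(s) with Load ∈ {5, 7, 6, 2}. Their Life values: 3, 5, 4, 0. Mean = 3.
Difference = 1.8 − 3 = -1.2.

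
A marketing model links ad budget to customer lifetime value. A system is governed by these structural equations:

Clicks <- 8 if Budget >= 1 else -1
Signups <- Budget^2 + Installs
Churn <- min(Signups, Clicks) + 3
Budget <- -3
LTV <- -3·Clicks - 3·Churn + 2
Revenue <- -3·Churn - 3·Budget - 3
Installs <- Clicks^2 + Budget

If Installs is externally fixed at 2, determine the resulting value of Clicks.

Under do(Installs=2), the mechanism Installs <- Clicks^2 + Budget is discarded; Installs is fixed at 2.
Since Clicks is not a descendant of the intervened variable, it is unaffected.
Clicks = 8 if Budget >= 1 else -1  [with Budget=-3]  = -1

-1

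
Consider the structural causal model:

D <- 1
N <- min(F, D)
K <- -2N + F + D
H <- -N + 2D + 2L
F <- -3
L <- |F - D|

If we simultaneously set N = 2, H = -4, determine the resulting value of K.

-6

Setting N = 2, H = -4 by intervention discards those variables' equations.
K = -2N + F + D  [with N=2, F=-3, D=1]  = -6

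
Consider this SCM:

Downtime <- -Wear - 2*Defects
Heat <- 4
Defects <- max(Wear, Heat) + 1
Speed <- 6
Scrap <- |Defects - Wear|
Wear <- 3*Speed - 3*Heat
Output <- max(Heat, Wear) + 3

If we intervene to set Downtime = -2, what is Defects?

Under do(Downtime=-2), the mechanism Downtime <- -Wear - 2*Defects is discarded; Downtime is fixed at -2.
Since Defects is not a descendant of the intervened variable, it is unaffected.
Wear = 3*Speed - 3*Heat  [with Speed=6, Heat=4]  = 6
Defects = max(Wear, Heat) + 1  [with Wear=6, Heat=4]  = 7

7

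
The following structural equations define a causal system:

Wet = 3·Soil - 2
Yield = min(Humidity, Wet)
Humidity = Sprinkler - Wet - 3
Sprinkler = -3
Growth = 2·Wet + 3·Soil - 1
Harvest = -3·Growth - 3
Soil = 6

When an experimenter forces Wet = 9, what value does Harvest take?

The intervention breaks the incoming arrows to Wet: Wet = 3·Soil - 2 no longer applies, and Wet = 9.
Growth = 2·Wet + 3·Soil - 1  [with Wet=9, Soil=6]  = 35
Harvest = -3·Growth - 3  [with Growth=35]  = -108

-108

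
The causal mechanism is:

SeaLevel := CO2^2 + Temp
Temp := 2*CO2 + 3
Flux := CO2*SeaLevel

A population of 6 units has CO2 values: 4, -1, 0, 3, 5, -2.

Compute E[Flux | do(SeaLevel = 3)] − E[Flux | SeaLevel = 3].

Under do(SeaLevel=3), SeaLevel's equation is replaced by SeaLevel=3 for every unit. Per-unit Flux: 12, -3, 0, 9, 15, -6. Mean = 4.5.
Observing SeaLevel=3 restricts to units where SeaLevel's equation naturally yields 3: CO2 ∈ {0, -2}. In that subpopulation Flux = 0, -6, mean -3.
Difference = 4.5 − (-3) = 7.5.

7.5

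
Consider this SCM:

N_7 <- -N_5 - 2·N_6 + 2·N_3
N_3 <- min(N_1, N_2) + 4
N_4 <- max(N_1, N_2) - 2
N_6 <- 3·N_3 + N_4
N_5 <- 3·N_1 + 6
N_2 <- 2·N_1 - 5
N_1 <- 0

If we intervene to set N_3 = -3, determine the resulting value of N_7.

The intervention breaks the incoming arrows to N_3: N_3 <- min(N_1, N_2) + 4 no longer applies, and N_3 = -3.
N_2 = 2·N_1 - 5  [with N_1=0]  = -5
N_4 = max(N_1, N_2) - 2  [with N_1=0, N_2=-5]  = -2
N_5 = 3·N_1 + 6  [with N_1=0]  = 6
N_6 = 3·N_3 + N_4  [with N_3=-3, N_4=-2]  = -11
N_7 = -N_5 - 2·N_6 + 2·N_3  [with N_5=6, N_6=-11, N_3=-3]  = 10

10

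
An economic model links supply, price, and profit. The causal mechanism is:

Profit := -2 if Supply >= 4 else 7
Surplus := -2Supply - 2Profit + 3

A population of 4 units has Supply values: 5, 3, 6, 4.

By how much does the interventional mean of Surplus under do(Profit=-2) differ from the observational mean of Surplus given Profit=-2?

Every unit gets Profit=-2 under the intervention. Surplus values become -3, 1, -5, -1; E[Surplus|do(Profit=-2)] = -2.
Conditioning on Profit=-2 selects the 3 unit(s) with Supply ∈ {5, 6, 4}. Their Surplus values: -3, -5, -1. Mean = -3.
Difference = -2 − (-3) = 1.

1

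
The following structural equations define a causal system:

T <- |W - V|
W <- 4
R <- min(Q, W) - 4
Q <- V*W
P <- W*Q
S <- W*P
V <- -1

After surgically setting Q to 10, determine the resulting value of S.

The intervention breaks the incoming arrows to Q: Q <- V*W no longer applies, and Q = 10.
P = W*Q  [with W=4, Q=10]  = 40
S = W*P  [with W=4, P=40]  = 160

160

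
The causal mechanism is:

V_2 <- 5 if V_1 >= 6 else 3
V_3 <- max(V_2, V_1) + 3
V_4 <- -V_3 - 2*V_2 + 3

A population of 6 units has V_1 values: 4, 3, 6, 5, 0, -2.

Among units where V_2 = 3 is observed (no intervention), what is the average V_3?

6.6

Observing V_2=3 restricts to units where V_2's equation naturally yields 3: V_1 ∈ {4, 3, 5, 0, -2}. In that subpopulation V_3 = 7, 6, 8, 6, 6, mean 6.6.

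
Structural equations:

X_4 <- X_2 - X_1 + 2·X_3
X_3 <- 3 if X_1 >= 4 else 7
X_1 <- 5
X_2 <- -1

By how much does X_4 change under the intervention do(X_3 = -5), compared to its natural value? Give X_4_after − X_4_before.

-16

The intervention breaks the incoming arrows to X_3: X_3 <- 3 if X_1 >= 4 else 7 no longer applies, and X_3 = -5.
X_4 = X_2 - X_1 + 2·X_3  [with X_2=-1, X_1=5, X_3=-5]  = -16
Without intervention: X_3 = 3 if X_1 >= 4 else 7  [with X_1=5]  = 3; X_4 = X_2 - X_1 + 2·X_3  [with X_2=-1, X_1=5, X_3=3]  = 0.
Change = -16 − 0 = -16.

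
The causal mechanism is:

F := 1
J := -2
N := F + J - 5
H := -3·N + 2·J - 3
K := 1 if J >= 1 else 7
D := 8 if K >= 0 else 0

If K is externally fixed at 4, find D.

The intervention breaks the incoming arrows to K: K := 1 if J >= 1 else 7 no longer applies, and K = 4.
D = 8 if K >= 0 else 0  [with K=4]  = 8

8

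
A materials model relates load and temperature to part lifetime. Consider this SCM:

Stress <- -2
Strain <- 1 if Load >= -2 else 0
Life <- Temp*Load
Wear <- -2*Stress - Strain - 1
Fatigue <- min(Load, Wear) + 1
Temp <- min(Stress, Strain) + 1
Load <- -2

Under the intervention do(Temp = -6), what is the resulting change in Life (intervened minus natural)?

10

The intervention breaks the incoming arrows to Temp: Temp <- min(Stress, Strain) + 1 no longer applies, and Temp = -6.
Life = Temp*Load  [with Temp=-6, Load=-2]  = 12
Without intervention: Strain = 1 if Load >= -2 else 0  [with Load=-2]  = 1; Temp = min(Stress, Strain) + 1  [with Stress=-2, Strain=1]  = -1; Life = Temp*Load  [with Temp=-1, Load=-2]  = 2.
Change = 12 − 2 = 10.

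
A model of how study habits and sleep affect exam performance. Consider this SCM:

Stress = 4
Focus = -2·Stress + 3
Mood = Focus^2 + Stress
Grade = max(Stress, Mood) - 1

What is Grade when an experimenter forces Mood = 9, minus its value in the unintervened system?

-20

The intervention breaks the incoming arrows to Mood: Mood = Focus^2 + Stress no longer applies, and Mood = 9.
Grade = max(Stress, Mood) - 1  [with Stress=4, Mood=9]  = 8
Without intervention: Focus = -2·Stress + 3  [with Stress=4]  = -5; Mood = Focus^2 + Stress  [with Focus=-5, Stress=4]  = 29; Grade = max(Stress, Mood) - 1  [with Stress=4, Mood=29]  = 28.
Change = 8 − 28 = -20.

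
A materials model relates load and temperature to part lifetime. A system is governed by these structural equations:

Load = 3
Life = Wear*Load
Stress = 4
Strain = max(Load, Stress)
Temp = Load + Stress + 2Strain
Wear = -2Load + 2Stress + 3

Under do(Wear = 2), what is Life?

The intervention breaks the incoming arrows to Wear: Wear = -2Load + 2Stress + 3 no longer applies, and Wear = 2.
Life = Wear*Load  [with Wear=2, Load=3]  = 6

6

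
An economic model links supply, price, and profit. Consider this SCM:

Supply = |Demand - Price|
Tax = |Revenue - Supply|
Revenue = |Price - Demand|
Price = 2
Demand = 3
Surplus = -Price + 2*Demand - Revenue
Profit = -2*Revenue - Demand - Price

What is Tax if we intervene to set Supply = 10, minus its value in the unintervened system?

9

do(Supply=10) replaces the equation Supply = |Demand - Price| with the constant Supply = 10.
Revenue = |Price - Demand|  [with Price=2, Demand=3]  = 1
Tax = |Revenue - Supply|  [with Revenue=1, Supply=10]  = 9
Without intervention: Supply = |Demand - Price|  [with Demand=3, Price=2]  = 1; Revenue = |Price - Demand|  [with Price=2, Demand=3]  = 1; Tax = |Revenue - Supply|  [with Revenue=1, Supply=1]  = 0.
Change = 9 − 0 = 9.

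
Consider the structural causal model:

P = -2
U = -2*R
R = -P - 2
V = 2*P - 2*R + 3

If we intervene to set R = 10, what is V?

-21

The intervention breaks the incoming arrows to R: R = -P - 2 no longer applies, and R = 10.
V = 2*P - 2*R + 3  [with P=-2, R=10]  = -21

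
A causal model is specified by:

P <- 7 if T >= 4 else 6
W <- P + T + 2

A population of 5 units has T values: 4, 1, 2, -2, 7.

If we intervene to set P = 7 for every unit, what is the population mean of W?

do(P=7) breaks P's dependence on T. With P=7 fixed, W across the units is 13, 10, 11, 7, 16, mean 11.4.

11.4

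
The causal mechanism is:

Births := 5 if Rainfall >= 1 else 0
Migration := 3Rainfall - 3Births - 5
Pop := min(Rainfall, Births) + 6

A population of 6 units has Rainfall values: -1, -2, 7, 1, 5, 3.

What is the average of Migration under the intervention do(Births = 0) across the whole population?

do(Births=0) breaks Births's dependence on Rainfall. With Births=0 fixed, Migration across the units is -8, -11, 16, -2, 10, 4, mean 1.5.

1.5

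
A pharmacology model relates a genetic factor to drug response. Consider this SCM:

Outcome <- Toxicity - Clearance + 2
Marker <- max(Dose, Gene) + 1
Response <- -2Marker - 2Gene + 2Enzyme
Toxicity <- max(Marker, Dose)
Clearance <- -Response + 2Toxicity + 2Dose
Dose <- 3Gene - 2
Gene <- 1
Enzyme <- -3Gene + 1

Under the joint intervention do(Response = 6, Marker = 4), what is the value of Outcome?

2

Under do(Response = 6, Marker = 4), each intervened variable's structural equation is replaced by its fixed value.
Dose = 3Gene - 2  [with Gene=1]  = 1
Toxicity = max(Marker, Dose)  [with Marker=4, Dose=1]  = 4
Clearance = -Response + 2Toxicity + 2Dose  [with Response=6, Toxicity=4, Dose=1]  = 4
Outcome = Toxicity - Clearance + 2  [with Toxicity=4, Clearance=4]  = 2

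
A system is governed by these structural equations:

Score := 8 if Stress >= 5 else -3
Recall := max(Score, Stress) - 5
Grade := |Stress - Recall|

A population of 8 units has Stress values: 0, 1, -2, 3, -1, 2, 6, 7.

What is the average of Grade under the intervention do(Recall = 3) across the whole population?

The intervention sets Recall=3 in all 8 units regardless of Stress. Recomputing Grade per unit gives 3, 2, 5, 0, 4, 1, 3, 4; average 2.75.

2.75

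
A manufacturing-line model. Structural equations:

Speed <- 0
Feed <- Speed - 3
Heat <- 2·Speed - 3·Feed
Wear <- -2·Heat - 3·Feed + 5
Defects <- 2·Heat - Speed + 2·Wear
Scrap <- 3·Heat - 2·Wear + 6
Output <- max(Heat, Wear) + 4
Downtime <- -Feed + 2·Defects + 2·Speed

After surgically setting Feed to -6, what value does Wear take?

-13

Under do(Feed=-6), the mechanism Feed <- Speed - 3 is discarded; Feed is fixed at -6.
Heat = 2·Speed - 3·Feed  [with Speed=0, Feed=-6]  = 18
Wear = -2·Heat - 3·Feed + 5  [with Heat=18, Feed=-6]  = -13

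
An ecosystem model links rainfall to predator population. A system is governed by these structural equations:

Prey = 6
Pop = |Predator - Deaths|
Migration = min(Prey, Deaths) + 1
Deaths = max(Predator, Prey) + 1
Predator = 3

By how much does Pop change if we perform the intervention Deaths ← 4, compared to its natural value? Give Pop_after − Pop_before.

-3

do(Deaths=4) replaces the equation Deaths = max(Predator, Prey) + 1 with the constant Deaths = 4.
Pop = |Predator - Deaths|  [with Predator=3, Deaths=4]  = 1
Without intervention: Deaths = max(Predator, Prey) + 1  [with Predator=3, Prey=6]  = 7; Pop = |Predator - Deaths|  [with Predator=3, Deaths=7]  = 4.
Change = 1 − 4 = -3.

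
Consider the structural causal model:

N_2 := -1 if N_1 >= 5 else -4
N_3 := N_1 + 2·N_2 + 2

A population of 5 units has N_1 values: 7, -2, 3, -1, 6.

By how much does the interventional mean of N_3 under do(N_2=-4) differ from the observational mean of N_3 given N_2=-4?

do(N_2=-4) breaks N_2's dependence on N_1. With N_2=-4 fixed, N_3 across the units is 1, -8, -3, -7, 0, mean -3.4.
Conditioning on N_2=-4 selects the 3 unit(s) with N_1 ∈ {-2, 3, -1}. Their N_3 values: -8, -3, -7. Mean = -6.
Difference = -3.4 − (-6) = 2.6.

2.6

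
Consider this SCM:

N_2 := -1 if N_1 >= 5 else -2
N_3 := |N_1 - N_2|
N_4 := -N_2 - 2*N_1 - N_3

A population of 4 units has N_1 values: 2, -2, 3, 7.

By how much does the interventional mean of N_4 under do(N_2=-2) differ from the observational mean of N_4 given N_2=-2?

-4.5

Under do(N_2=-2), N_2's equation is replaced by N_2=-2 for every unit. Per-unit N_4: -6, 6, -9, -21. Mean = -7.5.
Conditioning on N_2=-2 selects the 3 unit(s) with N_1 ∈ {2, -2, 3}. Their N_4 values: -6, 6, -9. Mean = -3.
Difference = -7.5 − (-3) = -4.5.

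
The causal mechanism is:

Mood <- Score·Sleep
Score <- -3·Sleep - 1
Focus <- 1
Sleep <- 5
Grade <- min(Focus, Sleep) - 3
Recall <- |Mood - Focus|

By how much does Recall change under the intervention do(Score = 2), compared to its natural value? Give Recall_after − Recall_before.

-72

do(Score=2) replaces the equation Score <- -3·Sleep - 1 with the constant Score = 2.
Mood = Score·Sleep  [with Score=2, Sleep=5]  = 10
Recall = |Mood - Focus|  [with Mood=10, Focus=1]  = 9
Without intervention: Score = -3·Sleep - 1  [with Sleep=5]  = -16; Mood = Score·Sleep  [with Score=-16, Sleep=5]  = -80; Recall = |Mood - Focus|  [with Mood=-80, Focus=1]  = 81.
Change = 9 − 81 = -72.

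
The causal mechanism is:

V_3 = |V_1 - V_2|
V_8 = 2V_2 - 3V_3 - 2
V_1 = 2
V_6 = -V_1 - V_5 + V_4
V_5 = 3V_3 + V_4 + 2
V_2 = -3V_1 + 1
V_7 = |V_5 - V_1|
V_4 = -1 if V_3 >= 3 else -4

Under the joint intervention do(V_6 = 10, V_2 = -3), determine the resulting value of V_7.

Setting V_6 = 10, V_2 = -3 by intervention discards those variables' equations.
V_3 = |V_1 - V_2|  [with V_1=2, V_2=-3]  = 5
V_4 = -1 if V_3 >= 3 else -4  [with V_3=5]  = -1
V_5 = 3V_3 + V_4 + 2  [with V_3=5, V_4=-1]  = 16
V_7 = |V_5 - V_1|  [with V_5=16, V_1=2]  = 14

14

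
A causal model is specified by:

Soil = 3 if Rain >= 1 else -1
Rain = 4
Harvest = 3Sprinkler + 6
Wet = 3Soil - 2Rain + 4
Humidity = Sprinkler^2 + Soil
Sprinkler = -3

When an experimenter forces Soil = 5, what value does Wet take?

11

The intervention breaks the incoming arrows to Soil: Soil = 3 if Rain >= 1 else -1 no longer applies, and Soil = 5.
Wet = 3Soil - 2Rain + 4  [with Soil=5, Rain=4]  = 11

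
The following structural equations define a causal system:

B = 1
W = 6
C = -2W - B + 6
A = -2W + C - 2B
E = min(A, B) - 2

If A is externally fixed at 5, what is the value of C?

-7

Under do(A=5), the mechanism A = -2W + C - 2B is discarded; A is fixed at 5.
Since C is not a descendant of the intervened variable, it is unaffected.
C = -2W - B + 6  [with W=6, B=1]  = -7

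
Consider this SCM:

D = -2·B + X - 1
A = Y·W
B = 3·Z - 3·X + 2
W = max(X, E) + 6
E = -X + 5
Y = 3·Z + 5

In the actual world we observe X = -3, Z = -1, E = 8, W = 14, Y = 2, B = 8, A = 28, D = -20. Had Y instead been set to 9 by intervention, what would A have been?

Under do(Y=9), the mechanism Y = 3·Z + 5 is discarded; Y is fixed at 9.
E = -X + 5  [with X=-3]  = 8
W = max(X, E) + 6  [with X=-3, E=8]  = 14
A = Y·W  [with Y=9, W=14]  = 126

126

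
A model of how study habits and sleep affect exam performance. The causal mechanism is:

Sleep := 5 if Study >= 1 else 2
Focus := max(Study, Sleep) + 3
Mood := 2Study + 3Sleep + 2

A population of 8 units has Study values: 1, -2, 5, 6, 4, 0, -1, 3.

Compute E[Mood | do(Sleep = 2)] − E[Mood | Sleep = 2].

Under do(Sleep=2), Sleep's equation is replaced by Sleep=2 for every unit. Per-unit Mood: 10, 4, 18, 20, 16, 8, 6, 14. Mean = 12.
Observing Sleep=2 restricts to units where Sleep's equation naturally yields 2: Study ∈ {-2, 0, -1}. In that subpopulation Mood = 4, 8, 6, mean 6.
Difference = 12 − 6 = 6.

6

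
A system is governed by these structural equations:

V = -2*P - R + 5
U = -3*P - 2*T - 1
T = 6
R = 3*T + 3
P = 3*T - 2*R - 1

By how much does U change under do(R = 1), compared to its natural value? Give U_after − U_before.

do(R=1) replaces the equation R = 3*T + 3 with the constant R = 1.
P = 3*T - 2*R - 1  [with T=6, R=1]  = 15
U = -3*P - 2*T - 1  [with P=15, T=6]  = -58
Without intervention: R = 3*T + 3  [with T=6]  = 21; P = 3*T - 2*R - 1  [with T=6, R=21]  = -25; U = -3*P - 2*T - 1  [with P=-25, T=6]  = 62.
Change = -58 − 62 = -120.

-120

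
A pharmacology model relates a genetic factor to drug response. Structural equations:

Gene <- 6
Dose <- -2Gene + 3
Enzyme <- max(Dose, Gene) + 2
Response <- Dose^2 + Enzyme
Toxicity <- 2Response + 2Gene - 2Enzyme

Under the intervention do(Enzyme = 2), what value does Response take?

83

The intervention breaks the incoming arrows to Enzyme: Enzyme <- max(Dose, Gene) + 2 no longer applies, and Enzyme = 2.
Dose = -2Gene + 3  [with Gene=6]  = -9
Response = Dose^2 + Enzyme  [with Dose=-9, Enzyme=2]  = 83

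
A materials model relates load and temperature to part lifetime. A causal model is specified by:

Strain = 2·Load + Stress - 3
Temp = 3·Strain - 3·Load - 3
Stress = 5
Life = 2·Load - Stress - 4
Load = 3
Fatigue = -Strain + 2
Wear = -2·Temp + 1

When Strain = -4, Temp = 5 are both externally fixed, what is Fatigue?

6

Setting Strain = -4, Temp = 5 by intervention discards those variables' equations.
Fatigue = -Strain + 2  [with Strain=-4]  = 6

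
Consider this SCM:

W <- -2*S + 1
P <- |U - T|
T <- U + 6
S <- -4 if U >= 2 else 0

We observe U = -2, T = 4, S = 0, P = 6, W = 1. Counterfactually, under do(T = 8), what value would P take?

10

Under do(T=8), the mechanism T <- U + 6 is discarded; T is fixed at 8.
P = |U - T|  [with U=-2, T=8]  = 10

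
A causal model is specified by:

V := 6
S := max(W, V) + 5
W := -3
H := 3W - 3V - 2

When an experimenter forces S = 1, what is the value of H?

-29

The intervention breaks the incoming arrows to S: S := max(W, V) + 5 no longer applies, and S = 1.
H is not downstream of the intervention, so its value is determined by the original equations.
H = 3W - 3V - 2  [with W=-3, V=6]  = -29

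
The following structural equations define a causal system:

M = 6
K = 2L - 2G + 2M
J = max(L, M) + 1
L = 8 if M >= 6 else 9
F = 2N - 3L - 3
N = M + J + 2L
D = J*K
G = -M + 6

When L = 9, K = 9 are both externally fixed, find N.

The joint intervention fixes L = 9, K = 9, removing each variable's own equation.
J = max(L, M) + 1  [with L=9, M=6]  = 10
N = M + J + 2L  [with M=6, J=10, L=9]  = 34

34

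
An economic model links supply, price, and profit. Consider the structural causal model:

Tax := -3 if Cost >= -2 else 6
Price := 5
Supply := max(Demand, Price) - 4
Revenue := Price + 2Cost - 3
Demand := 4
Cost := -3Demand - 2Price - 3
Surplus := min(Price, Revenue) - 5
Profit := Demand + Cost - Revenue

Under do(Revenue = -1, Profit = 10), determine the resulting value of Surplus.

-6

Under do(Revenue = -1, Profit = 10), each intervened variable's structural equation is replaced by its fixed value.
Surplus = min(Price, Revenue) - 5  [with Price=5, Revenue=-1]  = -6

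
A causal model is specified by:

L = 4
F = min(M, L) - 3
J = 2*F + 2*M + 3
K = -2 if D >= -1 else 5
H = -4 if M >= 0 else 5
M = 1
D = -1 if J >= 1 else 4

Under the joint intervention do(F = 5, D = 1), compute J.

15

Setting F = 5, D = 1 by intervention discards those variables' equations.
J = 2*F + 2*M + 3  [with F=5, M=1]  = 15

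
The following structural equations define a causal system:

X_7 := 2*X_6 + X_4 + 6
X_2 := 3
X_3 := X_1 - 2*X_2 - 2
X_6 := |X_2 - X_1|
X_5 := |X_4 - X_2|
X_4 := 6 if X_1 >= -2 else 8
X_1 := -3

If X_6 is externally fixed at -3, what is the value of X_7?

8

Intervening sets X_6 = -3 and removes its equation (X_6 := |X_2 - X_1|).
X_4 = 6 if X_1 >= -2 else 8  [with X_1=-3]  = 8
X_7 = 2*X_6 + X_4 + 6  [with X_6=-3, X_4=8]  = 8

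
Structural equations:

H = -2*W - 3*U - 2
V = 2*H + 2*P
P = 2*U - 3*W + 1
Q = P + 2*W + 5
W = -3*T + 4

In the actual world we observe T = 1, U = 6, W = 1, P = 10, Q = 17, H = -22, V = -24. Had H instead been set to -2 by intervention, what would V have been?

Intervening sets H = -2 and removes its equation (H = -2*W - 3*U - 2).
W = -3*T + 4  [with T=1]  = 1
P = 2*U - 3*W + 1  [with U=6, W=1]  = 10
V = 2*H + 2*P  [with H=-2, P=10]  = 16

16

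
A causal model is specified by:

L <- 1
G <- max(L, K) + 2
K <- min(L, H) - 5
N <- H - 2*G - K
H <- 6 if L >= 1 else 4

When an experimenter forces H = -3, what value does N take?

-1

do(H=-3) replaces the equation H <- 6 if L >= 1 else 4 with the constant H = -3.
K = min(L, H) - 5  [with L=1, H=-3]  = -8
G = max(L, K) + 2  [with L=1, K=-8]  = 3
N = H - 2*G - K  [with H=-3, G=3, K=-8]  = -1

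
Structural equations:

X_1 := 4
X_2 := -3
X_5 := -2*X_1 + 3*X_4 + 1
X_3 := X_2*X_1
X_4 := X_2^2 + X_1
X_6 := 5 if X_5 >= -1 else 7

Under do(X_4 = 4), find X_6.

5

Under do(X_4=4), the mechanism X_4 := X_2^2 + X_1 is discarded; X_4 is fixed at 4.
X_5 = -2*X_1 + 3*X_4 + 1  [with X_1=4, X_4=4]  = 5
X_6 = 5 if X_5 >= -1 else 7  [with X_5=5]  = 5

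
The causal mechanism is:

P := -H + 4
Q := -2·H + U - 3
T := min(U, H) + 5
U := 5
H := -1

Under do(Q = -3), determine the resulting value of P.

The intervention breaks the incoming arrows to Q: Q := -2·H + U - 3 no longer applies, and Q = -3.
P is not downstream of the intervention, so its value is determined by the original equations.
P = -H + 4  [with H=-1]  = 5

5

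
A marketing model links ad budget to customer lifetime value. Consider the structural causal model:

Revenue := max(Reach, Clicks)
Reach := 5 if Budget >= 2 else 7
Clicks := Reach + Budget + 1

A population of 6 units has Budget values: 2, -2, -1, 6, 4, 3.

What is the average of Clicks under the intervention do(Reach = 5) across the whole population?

The intervention sets Reach=5 in all 6 units regardless of Budget. Recomputing Clicks per unit gives 8, 4, 5, 12, 10, 9; average 8.

8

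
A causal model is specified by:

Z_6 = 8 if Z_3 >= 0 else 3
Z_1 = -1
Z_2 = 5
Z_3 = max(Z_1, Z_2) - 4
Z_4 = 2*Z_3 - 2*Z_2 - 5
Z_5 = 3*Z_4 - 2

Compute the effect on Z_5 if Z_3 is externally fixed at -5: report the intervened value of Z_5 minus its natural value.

-36

do(Z_3=-5) replaces the equation Z_3 = max(Z_1, Z_2) - 4 with the constant Z_3 = -5.
Z_4 = 2*Z_3 - 2*Z_2 - 5  [with Z_3=-5, Z_2=5]  = -25
Z_5 = 3*Z_4 - 2  [with Z_4=-25]  = -77
Without intervention: Z_3 = max(Z_1, Z_2) - 4  [with Z_1=-1, Z_2=5]  = 1; Z_4 = 2*Z_3 - 2*Z_2 - 5  [with Z_3=1, Z_2=5]  = -13; Z_5 = 3*Z_4 - 2  [with Z_4=-13]  = -41.
Change = -77 − (-41) = -36.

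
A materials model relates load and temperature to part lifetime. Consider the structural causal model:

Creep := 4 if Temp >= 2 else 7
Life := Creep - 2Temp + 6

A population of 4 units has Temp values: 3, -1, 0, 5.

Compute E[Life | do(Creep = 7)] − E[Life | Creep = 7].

-4.5

Every unit gets Creep=7 under the intervention. Life values become 7, 15, 13, 3; E[Life|do(Creep=7)] = 9.5.
E[Life|Creep=7] averages over only the 2 units with Creep=7 (Temp = -1, 0): Life = 15, 13, mean 14.
Difference = 9.5 − 14 = -4.5.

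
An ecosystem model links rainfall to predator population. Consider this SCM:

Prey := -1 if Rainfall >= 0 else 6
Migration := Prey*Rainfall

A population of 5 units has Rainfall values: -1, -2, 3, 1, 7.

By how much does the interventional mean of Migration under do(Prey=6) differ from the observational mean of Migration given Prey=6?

The intervention sets Prey=6 in all 5 units regardless of Rainfall. Recomputing Migration per unit gives -6, -12, 18, 6, 42; average 9.6.
E[Migration|Prey=6] averages over only the 2 units with Prey=6 (Rainfall = -1, -2): Migration = -6, -12, mean -9.
Difference = 9.6 − (-9) = 18.6.

18.6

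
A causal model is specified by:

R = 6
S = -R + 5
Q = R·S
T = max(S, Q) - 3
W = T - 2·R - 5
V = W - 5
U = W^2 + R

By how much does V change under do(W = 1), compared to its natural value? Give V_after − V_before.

22

The intervention breaks the incoming arrows to W: W = T - 2·R - 5 no longer applies, and W = 1.
V = W - 5  [with W=1]  = -4
Without intervention: S = -R + 5  [with R=6]  = -1; Q = R·S  [with R=6, S=-1]  = -6; T = max(S, Q) - 3  [with S=-1, Q=-6]  = -4; W = T - 2·R - 5  [with T=-4, R=6]  = -21; V = W - 5  [with W=-21]  = -26.
Change = -4 − (-26) = 22.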